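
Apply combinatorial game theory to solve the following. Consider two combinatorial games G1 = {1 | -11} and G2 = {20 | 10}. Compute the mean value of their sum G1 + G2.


G1 = {1 | -11}, G2 = {20 | 10}
Each is a switch {a | b} with numbers a > b; its mean value is (a + b)/2, and mean value is additive over game sums: m(G1 + G2) = m(G1) + m(G2).
Mean of G1 = (1 + (-11))/2 = -10/2 = -5
Mean of G2 = (20 + (10))/2 = 30/2 = 15
Mean of G1 + G2 = -5 + 15 = 10

10


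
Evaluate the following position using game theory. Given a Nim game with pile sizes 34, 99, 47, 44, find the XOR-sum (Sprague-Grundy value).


We need the XOR (exclusive or) of all pile sizes.
After XOR-ing pile 1 (size 34): 0 XOR 34 = 34
After XOR-ing pile 2 (size 99): 34 XOR 99 = 65
After XOR-ing pile 3 (size 47): 65 XOR 47 = 110
After XOR-ing pile 4 (size 44): 110 XOR 44 = 66
The Nim-value of this position is 66.

66


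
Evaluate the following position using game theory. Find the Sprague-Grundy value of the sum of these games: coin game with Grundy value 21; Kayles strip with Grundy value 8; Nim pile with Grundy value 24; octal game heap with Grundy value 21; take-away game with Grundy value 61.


By the Sprague-Grundy theorem, the Grundy value of a sum of games is the XOR of individual Grundy values.
coin game: Grundy value = 21. Running XOR: 0 XOR 21 = 21
Kayles strip: Grundy value = 8. Running XOR: 21 XOR 8 = 29
Nim pile: Grundy value = 24. Running XOR: 29 XOR 24 = 5
octal game heap: Grundy value = 21. Running XOR: 5 XOR 21 = 16
take-away game: Grundy value = 61. Running XOR: 16 XOR 61 = 45
The combined Grundy value is 45.

45


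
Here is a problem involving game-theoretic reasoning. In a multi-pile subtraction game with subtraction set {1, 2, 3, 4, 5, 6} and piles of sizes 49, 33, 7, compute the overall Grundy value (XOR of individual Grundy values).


Subtraction set: {1, 2, 3, 4, 5, 6}
For this subtraction set, G(n) = n mod 7 (period = max + 1 = 7).
Pile 1 (size 49): G(49) = 49 mod 7 = 0
Pile 2 (size 33): G(33) = 33 mod 7 = 5
Pile 3 (size 7): G(7) = 7 mod 7 = 0
Total Grundy value = XOR of all: 0 XOR 5 XOR 0 = 5

5


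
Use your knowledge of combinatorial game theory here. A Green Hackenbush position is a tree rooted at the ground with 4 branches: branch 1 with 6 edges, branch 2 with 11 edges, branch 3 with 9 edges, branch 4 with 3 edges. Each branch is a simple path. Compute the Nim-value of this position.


The tree has 4 branches from the ground vertex.
In Green Hackenbush, the Nim-value of a simple path of length k is k.
Branch 1: length 6, Nim-value = 6
Branch 2: length 11, Nim-value = 11
Branch 3: length 9, Nim-value = 9
Branch 4: length 3, Nim-value = 3
Total Nim-value = XOR of all branch values:
0 XOR 6 = 6
6 XOR 11 = 13
13 XOR 9 = 4
4 XOR 3 = 7
Nim-value of the tree = 7

7


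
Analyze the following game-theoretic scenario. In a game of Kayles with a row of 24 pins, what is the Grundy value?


Kayles: a move removes 1 or 2 adjacent pins from a contiguous row.
Removing pins from a row of k leaves two independent rows (a, b) with a + b = k - 1 (one pin) or a + b = k - 2 (two pins); an end removal gives a = 0.
By Sprague-Grundy, G(k) = mex{ G(a) XOR G(b) } over all these splits. G(0) = 0.
G(1): splits (0,0):0^0=0 -> mex({0}) = 1
G(2): splits (0,1):0^1=1 (0,0):0^0=0 -> mex({0, 1}) = 2
G(3): splits (0,2):0^2=2 (1,1):1^1=0 (0,1):0^1=1 -> mex({0, 1, 2}) = 3
G(4): splits (0,3):0^3=3 (1,2):1^2=3 (0,2):0^2=2 (1,1):1^1=0 -> mex({0, 2, 3}) = 1
G(5): splits (0,4):0^1=1 (1,3):1^3=2 (2,2):2^2=0 (0,3):0^3=3 (1,2):1^2=3 -> mex({0, 1, 2, 3}) = 4
G(6) = mex({0, 1, 2, 4}) = 3
G(7) = mex({0, 1, 3, 4, 5}) = 2
G(8) = mex({0, 2, 3, 5, 6}) = 1
G(9) = mex({0, 1, 2, 3, 6, 7}) = 4
G(10) = mex({0, 1, 3, 4, 5, 7}) = 2
G(11) = mex({0, 1, 2, 3, 4, 5}) = 6
G(12) = mex({0, 1, 2, 3, 5, 6, 7}) = 4
G(13) = mex({0, 2, 3, 4, 6, 7}) = 1
G(14) = mex({0, 1, 4, 5, 6, 7}) = 2
G(15) = mex({0, 1, 2, 3, 4, 5, 6}) = 7
G(16) = mex({0, 2, 3, 5, 6, 7}) = 1
G(17) = mex({0, 1, 2, 3, 5, 6, 7}) = 4
G(18) = mex({0, 1, 2, 4, 5, 6}) = 3
G(19) = mex({0, 1, 3, 4, 5, 7}) = 2
G(20) = mex({0, 2, 3, 4, 5, 6, 7}) = 1
G(21) = mex({0, 1, 2, 3, 5, 6, 7}) = 4
G(22) = mex({0, 1, 2, 3, 4, 5, 7}) = 6
G(23) = mex({0, 1, 2, 3, 4, 5, 6}) = 7
G(24) = mex({0, 1, 2, 3, 5, 6, 7}) = 4
Therefore G(24) = 4.

4


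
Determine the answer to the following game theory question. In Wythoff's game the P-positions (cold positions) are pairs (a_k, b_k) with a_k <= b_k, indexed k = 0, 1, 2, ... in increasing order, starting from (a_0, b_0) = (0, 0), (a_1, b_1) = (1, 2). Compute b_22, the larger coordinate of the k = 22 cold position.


By Wythoff's theorem, a_k = floor(k * phi) and b_k = floor(k * phi^2) = a_k + k, where phi = (1 + sqrt(5))/2 is the golden ratio.
phi = (1 + sqrt(5))/2 = 1.618034
phi^2 = phi + 1 = 2.618034
k = 22
k * phi^2 = 22 * 2.618034 = 57.596748
b_22 = floor(k * phi^2) = 57 (check: a_22 + k = 35 + 22 = 57)

57


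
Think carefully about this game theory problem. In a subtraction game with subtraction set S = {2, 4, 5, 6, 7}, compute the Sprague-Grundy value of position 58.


The subtraction set is S = {2, 4, 5, 6, 7}.
G(k) = mex{ G(k - s) : s in S, s <= k }. We compute iteratively: G(0) = 0.
G(1) = mex({}) = 0
G(2) = mex({0}) = 1
G(3) = mex({0}) = 1
G(4) = mex({0, 1}) = 2
G(5) = mex({0, 1}) = 2
G(6) = mex({0, 1, 2}) = 3
G(7) = mex({0, 1, 2}) = 3
G(8) = mex({0, 1, 2, 3}) = 4
G(9) = mex({1, 2, 3}) = 0
G(10) = mex({1, 2, 3, 4}) = 0
G(11) = mex({0, 2, 3}) = 1
G(12) = mex({0, 2, 3, 4}) = 1
G(13) = mex({0, 1, 3, 4}) = 2
G(14) = mex({0, 1, 3, 4}) = 2
G(15) = mex({0, 1, 2, 4}) = 3
Observe that G(9)..G(15) = 0, 0, 1, 1, 2, 2, 3 repeats G(0)..G(6) = 0, 0, 1, 1, 2, 2, 3.
For k >= max(S) = 7, G(k) is determined by the previous 7 values G(k-7)..G(k-1); a window of 7 consecutive values has recurred shifted by 9, so by induction G(k + 9) = G(k) for all k >= 0: the sequence is periodic from the start with period 9.
One period: G(0..8) = 0, 0, 1, 1, 2, 2, 3, 3, 4.
58 mod 9 = 4, so G(58) = G(4) = 2.

2


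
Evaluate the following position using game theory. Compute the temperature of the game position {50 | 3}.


The game is {50 | 3}, a switch {a | b} with numbers a > b.
Cooling {a | b} by t gives {a - t | b + t}, which stops being hot when a - t = b + t, i.e. at t = (a - b)/2. So the temperature of a switch is (a - b)/2.
Temperature = (Left option - Right option) / 2
= (50 - (3)) / 2
= 47 / 2
= 47/2

47/2


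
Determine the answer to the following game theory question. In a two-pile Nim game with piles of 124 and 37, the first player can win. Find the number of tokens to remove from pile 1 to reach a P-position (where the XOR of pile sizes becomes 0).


Piles: 124 and 37
Current XOR: 124 XOR 37 = 89 (non-zero, so this is an N-position).
To make the XOR zero, we need to find a move that balances the piles.
For pile 1 (size 124): target = 124 XOR 89 = 37
We reduce pile 1 from 124 to 37.
Tokens removed: 124 - 37 = 87
Verification: 37 XOR 37 = 0

87


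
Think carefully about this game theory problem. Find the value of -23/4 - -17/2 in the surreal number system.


x = -23/4, y = -17/2
Converting to common denominator: 4
x = -23/4, y = -34/4
x - y = -23/4 - -17/2 = 11/4

11/4


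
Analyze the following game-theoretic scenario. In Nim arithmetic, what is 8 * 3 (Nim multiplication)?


Nim multiplication is bilinear over XOR: (u XOR v) * w = (u*w) XOR (v*w).
So we split each operand into its bit components and XOR the pairwise Nim products.
8 = 8 (as XOR of powers of 2).
3 = 1 + 2 (as XOR of powers of 2).
Using the standard Nim-product table on single bits:
  2*2 = 3,   2*4 = 8,   2*8 = 12,
  4*4 = 6,   4*8 = 11,  8*8 = 13,
and  1*x = x (identity), k*l = l*k (commutative).
Pairwise Nim products:
  8 * 1 = 8
  8 * 2 = 12
XOR them: 8 XOR 12 = 4.
Result: 8 * 3 = 4 (in Nim).

4


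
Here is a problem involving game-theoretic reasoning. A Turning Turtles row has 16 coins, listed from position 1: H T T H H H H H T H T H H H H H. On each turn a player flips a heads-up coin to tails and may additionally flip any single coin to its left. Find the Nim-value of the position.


Coins: H T T H H H H H T H T H H H H H
Key fact: a single head at position k behaves exactly like a Nim heap of size k (turning it to T and optionally flipping a coin at j < k corresponds to moving the heap from k to j, or to 0), and heads combine as a disjunctive sum (two heads at the same place would cancel, matching j XOR j = 0). So the Nim-value is the XOR of the 1-indexed positions of the heads.
Face-up positions (1-indexed): [1, 4, 5, 6, 7, 8, 10, 12, 13, 14, 15, 16]
XOR 0 with 1: 0 XOR 1 = 1
XOR 1 with 4: 1 XOR 4 = 5
XOR 5 with 5: 5 XOR 5 = 0
XOR 0 with 6: 0 XOR 6 = 6
XOR 6 with 7: 6 XOR 7 = 1
XOR 1 with 8: 1 XOR 8 = 9
XOR 9 with 10: 9 XOR 10 = 3
XOR 3 with 12: 3 XOR 12 = 15
XOR 15 with 13: 15 XOR 13 = 2
XOR 2 with 14: 2 XOR 14 = 12
XOR 12 with 15: 12 XOR 15 = 3
XOR 3 with 16: 3 XOR 16 = 19
Nim-value = 19

19


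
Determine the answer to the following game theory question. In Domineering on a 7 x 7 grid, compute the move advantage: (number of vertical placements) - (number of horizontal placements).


Board is 7 x 7 (rows x cols).
Left (vertical) placements: (rows-1) * cols = 6 * 7 = 42
Right (horizontal) placements: rows * (cols-1) = 7 * 6 = 42
Advantage = Left - Right = 42 - 42 = 0

0


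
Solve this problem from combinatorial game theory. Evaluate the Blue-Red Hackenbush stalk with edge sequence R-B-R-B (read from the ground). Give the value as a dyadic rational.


Edges (from ground): R-B-R-B
By Berlekamp's sign-expansion rule, a Blue-Red Hackenbush stalk has the value of the surreal number whose sign sequence is the edge sequence with B -> + and R -> -.
Sign sequence: -+-+
Trace the sign expansion in the surreal number tree, starting from 0:
Edge 1: R (sign -) -> bounds (-inf, 0), value = -1
Edge 2: B (sign +) -> bounds (-1, 0), value = -1/2
Edge 3: R (sign -) -> bounds (-1, -1/2), value = -3/4
Edge 4: B (sign +) -> bounds (-3/4, -1/2), value = -5/8
Game value = -5/8

-5/8


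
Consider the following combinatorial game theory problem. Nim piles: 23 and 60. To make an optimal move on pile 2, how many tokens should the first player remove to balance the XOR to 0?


Piles: 23 and 60
Current XOR: 23 XOR 60 = 43 (non-zero, so this is an N-position).
To make the XOR zero, we need to find a move that balances the piles.
For pile 2 (size 60): target = 60 XOR 43 = 23
We reduce pile 2 from 60 to 23.
Tokens removed: 60 - 23 = 37
Verification: 23 XOR 23 = 0

37


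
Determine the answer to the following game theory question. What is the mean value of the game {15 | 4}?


Game = {15 | 4}, a switch {a | b} with numbers a > b.
Its thermograph has left wall a - t and right wall b + t, which meet at t = (a - b)/2, where both equal (a + b)/2. So the mast (mean value) is at (a + b)/2.
Mean = (15 + (4))/2 = 19/2 = 19/2

19/2


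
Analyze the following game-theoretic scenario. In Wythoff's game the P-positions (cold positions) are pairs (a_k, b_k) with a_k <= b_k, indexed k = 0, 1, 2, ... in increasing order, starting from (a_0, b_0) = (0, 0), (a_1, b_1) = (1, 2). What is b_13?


By Wythoff's theorem, a_k = floor(k * phi) and b_k = floor(k * phi^2) = a_k + k, where phi = (1 + sqrt(5))/2 is the golden ratio.
phi = (1 + sqrt(5))/2 = 1.618034
phi^2 = phi + 1 = 2.618034
k = 13
k * phi^2 = 13 * 2.618034 = 34.034442
b_13 = floor(k * phi^2) = 34 (check: a_13 + k = 21 + 13 = 34)

34


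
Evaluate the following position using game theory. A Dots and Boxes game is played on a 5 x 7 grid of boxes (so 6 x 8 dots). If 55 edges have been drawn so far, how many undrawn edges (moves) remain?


Grid: 5 x 7 boxes, i.e. 6 rows and 8 columns of dots.
Horizontal edges: (rows + 1) * cols = 6 * 7 = 42
Vertical edges: rows * (cols + 1) = 5 * 8 = 40
Total edges: 42 + 40 = 82
Edges drawn: 55
Remaining: 82 - 55 = 27

27


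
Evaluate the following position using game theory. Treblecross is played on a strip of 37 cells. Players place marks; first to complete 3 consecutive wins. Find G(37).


Treblecross: place X on empty cells; 3-in-a-row wins.
Playing within two cells of an existing X lets the opponent win at once, so sensible play treats the cells i-2..i+2 around each X as dead. The player left with no safe cell loses, so this is a normal-play take-away game on strips of safe cells.
Placing X at cell i (0-indexed) of a strip of k safe cells leaves independent strips of sizes max(0, i-2) and max(0, k-i-3). Hence G(k) = mex{ G(max(0,i-2)) XOR G(max(0,k-i-3)) : 0 <= i < k }, with G(0) = 0.
G(1): splits (0,0):0^0=0 -> mex({0}) = 1
G(2): splits (0,0):0^0=0 -> mex({0}) = 1
G(3): splits (0,0):0^0=0 -> mex({0}) = 1
G(4): splits (0,1):0^1=1 (0,0):0^0=0 -> mex({0, 1}) = 2
G(5): splits (0,2):0^1=1 (0,1):0^1=1 (0,0):0^0=0 -> mex({0, 1}) = 2
G(6) = mex({1}) = 0
G(7) = mex({0, 1, 2}) = 3
G(8) = mex({0, 1, 2}) = 3
G(9) = mex({0, 2}) = 1
G(10) = mex({0, 2, 3}) = 1
G(11) = mex({0, 3}) = 1
G(12) = mex({1, 3}) = 0
G(13) = mex({0, 1, 2, 3}) = 4
G(14) = mex({0, 1, 2}) = 3
G(15) = mex({0, 1, 2}) = 3
G(16) = mex({0, 1, 2, 4}) = 3
G(17) = mex({0, 1, 3, 4}) = 2
G(18) = mex({0, 1, 3, 4}) = 2
G(19) = mex({0, 1, 3, 5}) = 2
G(20) = mex({0, 1, 2, 3, 5}) = 4
G(21) = mex({0, 1, 2, 3, 5}) = 4
G(22) = mex({1, 2, 6}) = 0
G(23) = mex({0, 1, 2, 3, 4, 6}) = 5
G(24) = mex({0, 1, 2, 3, 4}) = 5
G(25) = mex({0, 1, 3, 4, 7}) = 2
G(26) = mex({0, 1, 3, 4, 5, 7}) = 2
G(27) = mex({0, 1, 3, 5}) = 2
G(28) = mex({0, 1, 2, 5}) = 3
G(29) = mex({0, 1, 2, 4, 5, 6}) = 3
G(30) = mex({1, 2, 4, 6}) = 0
G(31) = mex({0, 1, 2, 3, 4, 6}) = 5
G(32) = mex({1, 2, 3, 4, 7}) = 0
G(33) = mex({0, 3, 7}) = 1
G(34) = mex({0, 2, 3, 5, 7}) = 1
G(35) = mex({0, 2, 3, 5, 6}) = 1
G(36) = mex({0, 1, 2, 5, 6}) = 3
G(37) = mex({0, 1, 2, 4, 5, 6}) = 3
Therefore G(37) = 3.

3


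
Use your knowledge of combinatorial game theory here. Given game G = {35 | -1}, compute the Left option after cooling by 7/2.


Original game: {35 | -1} (a switch {a | b} with a > b).
Cooling by t (for t below the temperature (a - b)/2 = 18) taxes each move by t: {a | b} cooled by t is {a - t | b + t}.
Cooling amount: t = 7/2
Cooled Left option: 35 - 7/2 = 63/2
Cooled Right option: -1 + 7/2 = 5/2
Cooled game: {63/2 | 5/2}
Left option = 63/2

63/2


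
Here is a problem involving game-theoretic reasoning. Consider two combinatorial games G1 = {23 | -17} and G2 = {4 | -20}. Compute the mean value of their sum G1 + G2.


G1 = {23 | -17}, G2 = {4 | -20}
Each is a switch {a | b} with numbers a > b; its mean value is (a + b)/2, and mean value is additive over game sums: m(G1 + G2) = m(G1) + m(G2).
Mean of G1 = (23 + (-17))/2 = 6/2 = 3
Mean of G2 = (4 + (-20))/2 = -16/2 = -8
Mean of G1 + G2 = 3 + -8 = -5

-5


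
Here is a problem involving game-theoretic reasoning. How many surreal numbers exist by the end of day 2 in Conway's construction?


Day 0: {|} = 0 is born. Count = 1.
Day n: the number of surreal numbers born by day n is 2^(n+1) - 1.
By day 0: 2^1 - 1 = 1
By day 1: 2^2 - 1 = 3
By day 2: 2^3 - 1 = 7
By day 2: 7 surreal numbers.

7


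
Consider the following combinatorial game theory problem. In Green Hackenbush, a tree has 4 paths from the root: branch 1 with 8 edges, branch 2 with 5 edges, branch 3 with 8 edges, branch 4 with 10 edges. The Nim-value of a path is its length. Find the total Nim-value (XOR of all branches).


The tree has 4 branches from the ground vertex.
In Green Hackenbush, the Nim-value of a simple path of length k is k.
Branch 1: length 8, Nim-value = 8
Branch 2: length 5, Nim-value = 5
Branch 3: length 8, Nim-value = 8
Branch 4: length 10, Nim-value = 10
Total Nim-value = XOR of all branch values:
0 XOR 8 = 8
8 XOR 5 = 13
13 XOR 8 = 5
5 XOR 10 = 15
Nim-value of the tree = 15

15


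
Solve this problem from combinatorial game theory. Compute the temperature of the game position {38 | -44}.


The game is {38 | -44}, a switch {a | b} with numbers a > b.
Cooling {a | b} by t gives {a - t | b + t}, which stops being hot when a - t = b + t, i.e. at t = (a - b)/2. So the temperature of a switch is (a - b)/2.
Temperature = (Left option - Right option) / 2
= (38 - (-44)) / 2
= 82 / 2
= 41

41


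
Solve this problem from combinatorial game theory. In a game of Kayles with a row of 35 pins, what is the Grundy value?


Kayles: a move removes 1 or 2 adjacent pins from a contiguous row.
Removing pins from a row of k leaves two independent rows (a, b) with a + b = k - 1 (one pin) or a + b = k - 2 (two pins); an end removal gives a = 0.
By Sprague-Grundy, G(k) = mex{ G(a) XOR G(b) } over all these splits. G(0) = 0.
G(1): splits (0,0):0^0=0 -> mex({0}) = 1
G(2): splits (0,1):0^1=1 (0,0):0^0=0 -> mex({0, 1}) = 2
G(3): splits (0,2):0^2=2 (1,1):1^1=0 (0,1):0^1=1 -> mex({0, 1, 2}) = 3
G(4): splits (0,3):0^3=3 (1,2):1^2=3 (0,2):0^2=2 (1,1):1^1=0 -> mex({0, 2, 3}) = 1
G(5): splits (0,4):0^1=1 (1,3):1^3=2 (2,2):2^2=0 (0,3):0^3=3 (1,2):1^2=3 -> mex({0, 1, 2, 3}) = 4
G(6) = mex({0, 1, 2, 4}) = 3
G(7) = mex({0, 1, 3, 4, 5}) = 2
G(8) = mex({0, 2, 3, 5, 6}) = 1
G(9) = mex({0, 1, 2, 3, 6, 7}) = 4
G(10) = mex({0, 1, 3, 4, 5, 7}) = 2
G(11) = mex({0, 1, 2, 3, 4, 5}) = 6
G(12) = mex({0, 1, 2, 3, 5, 6, 7}) = 4
G(13) = mex({0, 2, 3, 4, 6, 7}) = 1
G(14) = mex({0, 1, 4, 5, 6, 7}) = 2
G(15) = mex({0, 1, 2, 3, 4, 5, 6}) = 7
G(16) = mex({0, 2, 3, 5, 6, 7}) = 1
G(17) = mex({0, 1, 2, 3, 5, 6, 7}) = 4
G(18) = mex({0, 1, 2, 4, 5, 6}) = 3
G(19) = mex({0, 1, 3, 4, 5, 7}) = 2
G(20) = mex({0, 2, 3, 4, 5, 6, 7}) = 1
G(21) = mex({0, 1, 2, 3, 5, 6, 7}) = 4
G(22) = mex({0, 1, 2, 3, 4, 5, 7}) = 6
G(23) = mex({0, 1, 2, 3, 4, 5, 6}) = 7
G(24) = mex({0, 1, 2, 3, 5, 6, 7}) = 4
G(25) = mex({0, 2, 3, 4, 6, 7}) = 1
G(26) = mex({0, 1, 3, 4, 5, 6, 7}) = 2
G(27) = mex({0, 1, 2, 3, 4, 5, 6, 7}) = 8
G(28) = mex({0, 1, 2, 3, 4, 6, 7, 8}) = 5
G(29) = mex({0, 1, 2, 3, 5, 6, 7, 8, 9}) = 4
G(30) = mex({0, 1, 2, 3, 4, 5, 6, 9, 10}) = 7
G(31) = mex({0, 1, 3, 4, 5, 7, 10, 11}) = 2
G(32) = mex({0, 2, 3, 4, 5, 6, 7, 9, 11}) = 1
G(33) = mex({0, 1, 2, 3, 4, 5, 6, 7, 9, 12}) = 8
G(34) = mex({0, 1, 2, 3, 4, 5, 7, 8, 11, 12}) = 6
G(35) = mex({0, 1, 2, 3, 4, 5, 6, 8, 9, 10, 11}) = 7
Therefore G(35) = 7.

7


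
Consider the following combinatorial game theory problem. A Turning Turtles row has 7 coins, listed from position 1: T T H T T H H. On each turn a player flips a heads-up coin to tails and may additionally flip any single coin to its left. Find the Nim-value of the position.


Coins: T T H T T H H
Key fact: a single head at position k behaves exactly like a Nim heap of size k (turning it to T and optionally flipping a coin at j < k corresponds to moving the heap from k to j, or to 0), and heads combine as a disjunctive sum (two heads at the same place would cancel, matching j XOR j = 0). So the Nim-value is the XOR of the 1-indexed positions of the heads.
Face-up positions (1-indexed): [3, 6, 7]
XOR 0 with 3: 0 XOR 3 = 3
XOR 3 with 6: 3 XOR 6 = 5
XOR 5 with 7: 5 XOR 7 = 2
Nim-value = 2

2


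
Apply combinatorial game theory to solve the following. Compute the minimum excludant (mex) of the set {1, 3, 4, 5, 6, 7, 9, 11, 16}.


Set = {1, 3, 4, 5, 6, 7, 9, 11, 16}
0 is NOT in the set. This is the mex.
mex = 0

0


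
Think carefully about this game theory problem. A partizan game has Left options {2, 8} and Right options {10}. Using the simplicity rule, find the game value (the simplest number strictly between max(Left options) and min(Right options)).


Left options: {2, 8}, max = 8
Right options: {10}, min = 10
All options are numbers and max(Left) < min(Right), so by the simplicity theorem the value is the simplest (earliest-born) number strictly between 8 and 10.
The only integer strictly between 8 and 10 is 9.
No non-integer in the interval can be simpler: if x is a non-integer in the interval, then floor(x) or ceil(x) also lies in the interval (the interval contains an integer), and both are proper prefixes of x's sign expansion, i.e. born earlier. So the game value is 9.
Game value = 9

9


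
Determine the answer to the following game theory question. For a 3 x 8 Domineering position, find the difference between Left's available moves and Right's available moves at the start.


Board is 3 x 8 (rows x cols).
Left (vertical) placements: (rows-1) * cols = 2 * 8 = 16
Right (horizontal) placements: rows * (cols-1) = 3 * 7 = 21
Advantage = Left - Right = 16 - 21 = -5

-5


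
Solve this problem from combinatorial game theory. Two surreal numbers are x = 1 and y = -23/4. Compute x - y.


x = 1, y = -23/4
Converting to common denominator: 4
x = 4/4, y = -23/4
x - y = 1 - -23/4 = 27/4

27/4


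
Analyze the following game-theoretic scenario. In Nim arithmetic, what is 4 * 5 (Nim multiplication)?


Nim multiplication is bilinear over XOR: (u XOR v) * w = (u*w) XOR (v*w).
So we split each operand into its bit components and XOR the pairwise Nim products.
4 = 4 (as XOR of powers of 2).
5 = 1 + 4 (as XOR of powers of 2).
Using the standard Nim-product table on single bits:
  2*2 = 3,   2*4 = 8,   2*8 = 12,
  4*4 = 6,   4*8 = 11,  8*8 = 13,
and  1*x = x (identity), k*l = l*k (commutative).
Pairwise Nim products:
  4 * 1 = 4
  4 * 4 = 6
XOR them: 4 XOR 6 = 2.
Result: 4 * 5 = 2 (in Nim).

2


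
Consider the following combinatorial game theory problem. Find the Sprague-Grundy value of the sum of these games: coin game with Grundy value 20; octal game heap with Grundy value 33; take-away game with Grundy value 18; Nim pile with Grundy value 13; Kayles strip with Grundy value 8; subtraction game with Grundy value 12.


By the Sprague-Grundy theorem, the Grundy value of a sum of games is the XOR of individual Grundy values.
coin game: Grundy value = 20. Running XOR: 0 XOR 20 = 20
octal game heap: Grundy value = 33. Running XOR: 20 XOR 33 = 53
take-away game: Grundy value = 18. Running XOR: 53 XOR 18 = 39
Nim pile: Grundy value = 13. Running XOR: 39 XOR 13 = 42
Kayles strip: Grundy value = 8. Running XOR: 42 XOR 8 = 34
subtraction game: Grundy value = 12. Running XOR: 34 XOR 12 = 46
The combined Grundy value is 46.

46


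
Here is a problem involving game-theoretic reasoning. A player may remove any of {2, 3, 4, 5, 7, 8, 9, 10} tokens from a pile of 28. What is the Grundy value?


The subtraction set is S = {2, 3, 4, 5, 7, 8, 9, 10}.
G(k) = mex{ G(k - s) : s in S, s <= k }. We compute iteratively: G(0) = 0.
G(1) = mex({}) = 0
G(2) = mex({0}) = 1
G(3) = mex({0}) = 1
G(4) = mex({0, 1}) = 2
G(5) = mex({0, 1}) = 2
G(6) = mex({0, 1, 2}) = 3
G(7) = mex({0, 1, 2}) = 3
G(8) = mex({0, 1, 2, 3}) = 4
G(9) = mex({0, 1, 2, 3}) = 4
G(10) = mex({0, 1, 2, 3, 4}) = 5
G(11) = mex({0, 1, 2, 3, 4}) = 5
G(12) = mex({1, 2, 3, 4, 5}) = 0
G(13) = mex({1, 2, 3, 4, 5}) = 0
G(14) = mex({0, 2, 3, 4, 5}) = 1
G(15) = mex({0, 2, 3, 4, 5}) = 1
G(16) = mex({0, 1, 3, 4, 5}) = 2
G(17) = mex({0, 1, 3, 4, 5}) = 2
G(18) = mex({0, 1, 2, 4, 5}) = 3
G(19) = mex({0, 1, 2, 4, 5}) = 3
G(20) = mex({0, 1, 2, 3, 5}) = 4
G(21) = mex({0, 1, 2, 3, 5}) = 4
Observe that G(12)..G(21) = 0, 0, 1, 1, 2, 2, 3, 3, 4, 4 repeats G(0)..G(9) = 0, 0, 1, 1, 2, 2, 3, 3, 4, 4.
For k >= max(S) = 10, G(k) is determined by the previous 10 values G(k-10)..G(k-1); a window of 10 consecutive values has recurred shifted by 12, so by induction G(k + 12) = G(k) for all k >= 0: the sequence is periodic from the start with period 12.
One period: G(0..11) = 0, 0, 1, 1, 2, 2, 3, 3, 4, 4, 5, 5.
28 mod 12 = 4, so G(28) = G(4) = 2.

2


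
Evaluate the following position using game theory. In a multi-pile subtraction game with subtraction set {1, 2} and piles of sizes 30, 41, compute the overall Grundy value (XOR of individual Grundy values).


Subtraction set: {1, 2}
For this subtraction set, G(n) = n mod 3 (period = max + 1 = 3).
Pile 1 (size 30): G(30) = 30 mod 3 = 0
Pile 2 (size 41): G(41) = 41 mod 3 = 2
Total Grundy value = XOR of all: 0 XOR 2 = 2

2


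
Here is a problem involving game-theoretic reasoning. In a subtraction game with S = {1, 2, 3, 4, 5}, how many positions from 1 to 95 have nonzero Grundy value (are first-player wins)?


Subtraction set S = {1, 2, 3, 4, 5}, so G(n) = n mod 6.
G(n) = 0 when n is a multiple of 6.
Multiples of 6 in [1, 95]: 15
N-positions (nonzero Grundy) = 95 - 15 = 80

80


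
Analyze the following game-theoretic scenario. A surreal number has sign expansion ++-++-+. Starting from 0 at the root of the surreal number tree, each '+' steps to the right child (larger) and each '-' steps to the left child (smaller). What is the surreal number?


Sign expansion: ++-++-+
Rule: track bounds (lo, hi), initially (-inf, +inf). On '+', the current value becomes lo and we move to the simplest number in (value, hi): value + 1 if hi = +inf, otherwise the midpoint (value + hi)/2. On '-', the current value becomes hi and we move to value - 1 if lo = -inf, otherwise the midpoint (lo + value)/2.
Start at 0.
Step 1: sign = +, move right. Bounds: (0, +inf). Value = 1
Step 2: sign = +, move right. Bounds: (1, +inf). Value = 2
Step 3: sign = -, move left. Bounds: (1, 2). Value = 3/2
Step 4: sign = +, move right. Bounds: (3/2, 2). Value = 7/4
Step 5: sign = +, move right. Bounds: (7/4, 2). Value = 15/8
Step 6: sign = -, move left. Bounds: (7/4, 15/8). Value = 29/16
Step 7: sign = +, move right. Bounds: (29/16, 15/8). Value = 59/32
The surreal number with sign expansion ++-++-+ is 59/32.

59/32


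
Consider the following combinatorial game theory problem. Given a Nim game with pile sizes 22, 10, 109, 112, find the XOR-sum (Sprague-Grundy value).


We need the XOR (exclusive or) of all pile sizes.
After XOR-ing pile 1 (size 22): 0 XOR 22 = 22
After XOR-ing pile 2 (size 10): 22 XOR 10 = 28
After XOR-ing pile 3 (size 109): 28 XOR 109 = 113
After XOR-ing pile 4 (size 112): 113 XOR 112 = 1
The Nim-value of this position is 1.

1


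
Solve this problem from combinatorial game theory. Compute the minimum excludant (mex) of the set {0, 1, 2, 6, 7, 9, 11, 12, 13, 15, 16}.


Set = {0, 1, 2, 6, 7, 9, 11, 12, 13, 15, 16}
0 is in the set.
1 is in the set.
2 is in the set.
3 is NOT in the set. This is the mex.
mex = 3

3


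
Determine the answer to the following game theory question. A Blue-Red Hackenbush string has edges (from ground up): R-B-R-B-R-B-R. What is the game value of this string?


Edges (from ground): R-B-R-B-R-B-R
By Berlekamp's sign-expansion rule, a Blue-Red Hackenbush stalk has the value of the surreal number whose sign sequence is the edge sequence with B -> + and R -> -.
Sign sequence: -+-+-+-
Trace the sign expansion in the surreal number tree, starting from 0:
Edge 1: R (sign -) -> bounds (-inf, 0), value = -1
Edge 2: B (sign +) -> bounds (-1, 0), value = -1/2
Edge 3: R (sign -) -> bounds (-1, -1/2), value = -3/4
Edge 4: B (sign +) -> bounds (-3/4, -1/2), value = -5/8
Edge 5: R (sign -) -> bounds (-3/4, -5/8), value = -11/16
Edge 6: B (sign +) -> bounds (-11/16, -5/8), value = -21/32
Edge 7: R (sign -) -> bounds (-11/16, -21/32), value = -43/64
Game value = -43/64

-43/64


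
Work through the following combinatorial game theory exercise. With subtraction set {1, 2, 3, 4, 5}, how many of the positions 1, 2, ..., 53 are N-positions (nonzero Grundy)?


Subtraction set S = {1, 2, 3, 4, 5}, so G(n) = n mod 6.
G(n) = 0 when n is a multiple of 6.
Multiples of 6 in [1, 53]: 8
N-positions (nonzero Grundy) = 53 - 8 = 45

45


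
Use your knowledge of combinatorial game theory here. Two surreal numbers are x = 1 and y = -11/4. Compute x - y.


x = 1, y = -11/4
Converting to common denominator: 4
x = 4/4, y = -11/4
x - y = 1 - -11/4 = 15/4

15/4


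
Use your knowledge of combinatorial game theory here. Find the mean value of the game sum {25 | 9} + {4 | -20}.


G1 = {25 | 9}, G2 = {4 | -20}
Each is a switch {a | b} with numbers a > b; its mean value is (a + b)/2, and mean value is additive over game sums: m(G1 + G2) = m(G1) + m(G2).
Mean of G1 = (25 + (9))/2 = 34/2 = 17
Mean of G2 = (4 + (-20))/2 = -16/2 = -8
Mean of G1 + G2 = 17 + -8 = 9

9


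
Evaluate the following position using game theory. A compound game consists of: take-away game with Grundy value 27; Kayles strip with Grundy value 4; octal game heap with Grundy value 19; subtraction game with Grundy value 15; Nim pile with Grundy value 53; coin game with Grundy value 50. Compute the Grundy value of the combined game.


By the Sprague-Grundy theorem, the Grundy value of a sum of games is the XOR of individual Grundy values.
take-away game: Grundy value = 27. Running XOR: 0 XOR 27 = 27
Kayles strip: Grundy value = 4. Running XOR: 27 XOR 4 = 31
octal game heap: Grundy value = 19. Running XOR: 31 XOR 19 = 12
subtraction game: Grundy value = 15. Running XOR: 12 XOR 15 = 3
Nim pile: Grundy value = 53. Running XOR: 3 XOR 53 = 54
coin game: Grundy value = 50. Running XOR: 54 XOR 50 = 4
The combined Grundy value is 4.

4


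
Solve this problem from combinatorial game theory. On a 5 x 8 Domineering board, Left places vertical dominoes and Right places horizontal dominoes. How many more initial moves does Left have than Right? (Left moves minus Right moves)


Board is 5 x 8 (rows x cols).
Left (vertical) placements: (rows-1) * cols = 4 * 8 = 32
Right (horizontal) placements: rows * (cols-1) = 5 * 7 = 35
Advantage = Left - Right = 32 - 35 = -3

-3


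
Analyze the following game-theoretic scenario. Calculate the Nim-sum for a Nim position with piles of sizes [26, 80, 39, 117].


We need the XOR (exclusive or) of all pile sizes.
After XOR-ing pile 1 (size 26): 0 XOR 26 = 26
After XOR-ing pile 2 (size 80): 26 XOR 80 = 74
After XOR-ing pile 3 (size 39): 74 XOR 39 = 109
After XOR-ing pile 4 (size 117): 109 XOR 117 = 24
The Nim-value of this position is 24.

24


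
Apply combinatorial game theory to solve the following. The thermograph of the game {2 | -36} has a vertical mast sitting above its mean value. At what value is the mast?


Game = {2 | -36}, a switch {a | b} with numbers a > b.
Its thermograph has left wall a - t and right wall b + t, which meet at t = (a - b)/2, where both equal (a + b)/2. So the mast (mean value) is at (a + b)/2.
Mean = (2 + (-36))/2 = -34/2 = -17

-17


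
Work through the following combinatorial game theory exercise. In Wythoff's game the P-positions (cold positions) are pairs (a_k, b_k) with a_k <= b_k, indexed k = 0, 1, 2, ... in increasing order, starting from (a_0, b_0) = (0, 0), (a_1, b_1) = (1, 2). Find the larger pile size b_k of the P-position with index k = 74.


By Wythoff's theorem, a_k = floor(k * phi) and b_k = floor(k * phi^2) = a_k + k, where phi = (1 + sqrt(5))/2 is the golden ratio.
phi = (1 + sqrt(5))/2 = 1.618034
phi^2 = phi + 1 = 2.618034
k = 74
k * phi^2 = 74 * 2.618034 = 193.734515
b_74 = floor(k * phi^2) = 193 (check: a_74 + k = 119 + 74 = 193)

193


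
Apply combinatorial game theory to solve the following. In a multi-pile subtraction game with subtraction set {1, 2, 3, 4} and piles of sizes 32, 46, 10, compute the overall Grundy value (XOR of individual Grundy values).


Subtraction set: {1, 2, 3, 4}
For this subtraction set, G(n) = n mod 5 (period = max + 1 = 5).
Pile 1 (size 32): G(32) = 32 mod 5 = 2
Pile 2 (size 46): G(46) = 46 mod 5 = 1
Pile 3 (size 10): G(10) = 10 mod 5 = 0
Total Grundy value = XOR of all: 2 XOR 1 XOR 0 = 3

3


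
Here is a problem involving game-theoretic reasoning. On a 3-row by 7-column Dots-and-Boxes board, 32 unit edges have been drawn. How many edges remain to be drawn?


Grid: 3 x 7 boxes, i.e. 4 rows and 8 columns of dots.
Horizontal edges: (rows + 1) * cols = 4 * 7 = 28
Vertical edges: rows * (cols + 1) = 3 * 8 = 24
Total edges: 28 + 24 = 52
Edges drawn: 32
Remaining: 52 - 32 = 20

20


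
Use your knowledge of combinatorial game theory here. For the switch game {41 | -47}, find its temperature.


The game is {41 | -47}, a switch {a | b} with numbers a > b.
Cooling {a | b} by t gives {a - t | b + t}, which stops being hot when a - t = b + t, i.e. at t = (a - b)/2. So the temperature of a switch is (a - b)/2.
Temperature = (Left option - Right option) / 2
= (41 - (-47)) / 2
= 88 / 2
= 44

44


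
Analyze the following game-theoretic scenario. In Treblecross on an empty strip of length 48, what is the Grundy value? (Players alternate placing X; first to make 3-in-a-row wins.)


Treblecross: place X on empty cells; 3-in-a-row wins.
Playing within two cells of an existing X lets the opponent win at once, so sensible play treats the cells i-2..i+2 around each X as dead. The player left with no safe cell loses, so this is a normal-play take-away game on strips of safe cells.
Placing X at cell i (0-indexed) of a strip of k safe cells leaves independent strips of sizes max(0, i-2) and max(0, k-i-3). Hence G(k) = mex{ G(max(0,i-2)) XOR G(max(0,k-i-3)) : 0 <= i < k }, with G(0) = 0.
G(1): splits (0,0):0^0=0 -> mex({0}) = 1
G(2): splits (0,0):0^0=0 -> mex({0}) = 1
G(3): splits (0,0):0^0=0 -> mex({0}) = 1
G(4): splits (0,1):0^1=1 (0,0):0^0=0 -> mex({0, 1}) = 2
G(5): splits (0,2):0^1=1 (0,1):0^1=1 (0,0):0^0=0 -> mex({0, 1}) = 2
G(6) = mex({1}) = 0
G(7) = mex({0, 1, 2}) = 3
G(8) = mex({0, 1, 2}) = 3
G(9) = mex({0, 2}) = 1
G(10) = mex({0, 2, 3}) = 1
G(11) = mex({0, 3}) = 1
G(12) = mex({1, 3}) = 0
G(13) = mex({0, 1, 2, 3}) = 4
G(14) = mex({0, 1, 2}) = 3
G(15) = mex({0, 1, 2}) = 3
G(16) = mex({0, 1, 2, 4}) = 3
G(17) = mex({0, 1, 3, 4}) = 2
G(18) = mex({0, 1, 3, 4}) = 2
G(19) = mex({0, 1, 3, 5}) = 2
G(20) = mex({0, 1, 2, 3, 5}) = 4
G(21) = mex({0, 1, 2, 3, 5}) = 4
G(22) = mex({1, 2, 6}) = 0
G(23) = mex({0, 1, 2, 3, 4, 6}) = 5
G(24) = mex({0, 1, 2, 3, 4}) = 5
G(25) = mex({0, 1, 3, 4, 7}) = 2
G(26) = mex({0, 1, 3, 4, 5, 7}) = 2
G(27) = mex({0, 1, 3, 5}) = 2
G(28) = mex({0, 1, 2, 5}) = 3
G(29) = mex({0, 1, 2, 4, 5, 6}) = 3
G(30) = mex({1, 2, 4, 6}) = 0
G(31) = mex({0, 1, 2, 3, 4, 6}) = 5
G(32) = mex({1, 2, 3, 4, 7}) = 0
G(33) = mex({0, 3, 7}) = 1
G(34) = mex({0, 2, 3, 5, 7}) = 1
G(35) = mex({0, 2, 3, 5, 6}) = 1
G(36) = mex({0, 1, 2, 5, 6}) = 3
G(37) = mex({0, 1, 2, 4, 5, 6}) = 3
G(38) = mex({0, 1, 2, 4}) = 3
G(39) = mex({0, 1, 2, 3, 4, 7}) = 5
G(40) = mex({0, 1, 2, 3, 4, 5, 7}) = 6
G(41) = mex({0, 1, 2, 3, 5, 7}) = 4
G(42) = mex({0, 1, 2, 3, 5, 6, 7}) = 4
G(43) = mex({0, 2, 3, 5, 6}) = 1
G(44) = mex({1, 2, 3, 4, 5, 6}) = 0
G(45) = mex({0, 1, 2, 3, 4, 6, 7}) = 5
G(46) = mex({0, 1, 2, 3, 4, 7}) = 5
G(47) = mex({0, 1, 2, 3, 4, 5, 7}) = 6
G(48) = mex({0, 1, 2, 3, 4, 5, 7}) = 6
Therefore G(48) = 6.

6


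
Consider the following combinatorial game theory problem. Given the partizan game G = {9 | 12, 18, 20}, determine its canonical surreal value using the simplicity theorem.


Left options: {9}, max = 9
Right options: {12, 18, 20}, min = 12
All options are numbers and max(Left) < min(Right), so by the simplicity theorem the value is the simplest (earliest-born) number strictly between 9 and 12.
Integers 10 through 11 all lie strictly between 9 and 12.
Among integers, the simplest (lowest birthday = smallest |n|; 0 is born on day 0, +-n on day n) is 10.
No non-integer in the interval can be simpler: if x is a non-integer in the interval, then floor(x) or ceil(x) also lies in the interval (the interval contains an integer), and both are proper prefixes of x's sign expansion, i.e. born earlier. So the game value is 10.
Game value = 10

10


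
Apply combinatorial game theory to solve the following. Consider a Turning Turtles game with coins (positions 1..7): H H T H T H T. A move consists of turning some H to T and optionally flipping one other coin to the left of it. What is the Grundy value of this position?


Coins: H H T H T H T
Key fact: a single head at position k behaves exactly like a Nim heap of size k (turning it to T and optionally flipping a coin at j < k corresponds to moving the heap from k to j, or to 0), and heads combine as a disjunctive sum (two heads at the same place would cancel, matching j XOR j = 0). So the Nim-value is the XOR of the 1-indexed positions of the heads.
Face-up positions (1-indexed): [1, 2, 4, 6]
XOR 0 with 1: 0 XOR 1 = 1
XOR 1 with 2: 1 XOR 2 = 3
XOR 3 with 4: 3 XOR 4 = 7
XOR 7 with 6: 7 XOR 6 = 1
Nim-value = 1

1


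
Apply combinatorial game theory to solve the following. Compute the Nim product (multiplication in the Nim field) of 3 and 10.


Nim multiplication is bilinear over XOR: (u XOR v) * w = (u*w) XOR (v*w).
So we split each operand into its bit components and XOR the pairwise Nim products.
3 = 1 + 2 (as XOR of powers of 2).
10 = 2 + 8 (as XOR of powers of 2).
Using the standard Nim-product table on single bits:
  2*2 = 3,   2*4 = 8,   2*8 = 12,
  4*4 = 6,   4*8 = 11,  8*8 = 13,
and  1*x = x (identity), k*l = l*k (commutative).
Pairwise Nim products:
  1 * 2 = 2
  1 * 8 = 8
  2 * 2 = 3
  2 * 8 = 12
XOR them: 2 XOR 8 XOR 3 XOR 12 = 5.
Result: 3 * 10 = 5 (in Nim).

5


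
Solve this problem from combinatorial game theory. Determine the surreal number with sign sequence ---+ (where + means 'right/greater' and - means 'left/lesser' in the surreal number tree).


Sign expansion: ---+
Rule: track bounds (lo, hi), initially (-inf, +inf). On '+', the current value becomes lo and we move to the simplest number in (value, hi): value + 1 if hi = +inf, otherwise the midpoint (value + hi)/2. On '-', the current value becomes hi and we move to value - 1 if lo = -inf, otherwise the midpoint (lo + value)/2.
Start at 0.
Step 1: sign = -, move left. Bounds: (-inf, 0). Value = -1
Step 2: sign = -, move left. Bounds: (-inf, -1). Value = -2
Step 3: sign = -, move left. Bounds: (-inf, -2). Value = -3
Step 4: sign = +, move right. Bounds: (-3, -2). Value = -5/2
The surreal number with sign expansion ---+ is -5/2.

-5/2


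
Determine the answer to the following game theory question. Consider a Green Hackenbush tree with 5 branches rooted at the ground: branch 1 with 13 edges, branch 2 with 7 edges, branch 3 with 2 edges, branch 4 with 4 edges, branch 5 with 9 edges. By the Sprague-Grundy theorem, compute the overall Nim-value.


The tree has 5 branches from the ground vertex.
In Green Hackenbush, the Nim-value of a simple path of length k is k.
Branch 1: length 13, Nim-value = 13
Branch 2: length 7, Nim-value = 7
Branch 3: length 2, Nim-value = 2
Branch 4: length 4, Nim-value = 4
Branch 5: length 9, Nim-value = 9
Total Nim-value = XOR of all branch values:
0 XOR 13 = 13
13 XOR 7 = 10
10 XOR 2 = 8
8 XOR 4 = 12
12 XOR 9 = 5
Nim-value of the tree = 5

5


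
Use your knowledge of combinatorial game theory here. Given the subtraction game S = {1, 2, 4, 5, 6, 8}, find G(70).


The subtraction set is S = {1, 2, 4, 5, 6, 8}.
G(k) = mex{ G(k - s) : s in S, s <= k }. We compute iteratively: G(0) = 0.
G(1) = mex({0}) = 1
G(2) = mex({0, 1}) = 2
G(3) = mex({1, 2}) = 0
G(4) = mex({0, 2}) = 1
G(5) = mex({0, 1}) = 2
G(6) = mex({0, 1, 2}) = 3
G(7) = mex({0, 1, 2, 3}) = 4
G(8) = mex({0, 1, 2, 3, 4}) = 5
G(9) = mex({0, 1, 2, 4, 5}) = 3
G(10) = mex({1, 2, 3, 5}) = 0
G(11) = mex({0, 2, 3, 4}) = 1
G(12) = mex({0, 1, 3, 4, 5}) = 2
G(13) = mex({1, 2, 3, 4, 5}) = 0
G(14) = mex({0, 2, 3, 5}) = 1
G(15) = mex({0, 1, 3, 4}) = 2
G(16) = mex({0, 1, 2, 5}) = 3
G(17) = mex({0, 1, 2, 3}) = 4
Observe that G(10)..G(17) = 0, 1, 2, 0, 1, 2, 3, 4 repeats G(0)..G(7) = 0, 1, 2, 0, 1, 2, 3, 4.
For k >= max(S) = 8, G(k) is determined by the previous 8 values G(k-8)..G(k-1); a window of 8 consecutive values has recurred shifted by 10, so by induction G(k + 10) = G(k) for all k >= 0: the sequence is periodic from the start with period 10.
One period: G(0..9) = 0, 1, 2, 0, 1, 2, 3, 4, 5, 3.
70 mod 10 = 0, so G(70) = G(0) = 0.

0


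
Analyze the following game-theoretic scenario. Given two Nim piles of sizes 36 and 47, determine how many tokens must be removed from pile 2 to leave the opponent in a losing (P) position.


Piles: 36 and 47
Current XOR: 36 XOR 47 = 11 (non-zero, so this is an N-position).
To make the XOR zero, we need to find a move that balances the piles.
For pile 2 (size 47): target = 47 XOR 11 = 36
We reduce pile 2 from 47 to 36.
Tokens removed: 47 - 36 = 11
Verification: 36 XOR 36 = 0

11


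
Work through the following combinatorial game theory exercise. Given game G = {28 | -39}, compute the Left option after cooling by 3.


Original game: {28 | -39} (a switch {a | b} with a > b).
Cooling by t (for t below the temperature (a - b)/2 = 67/2) taxes each move by t: {a | b} cooled by t is {a - t | b + t}.
Cooling amount: t = 3
Cooled Left option: 28 - 3 = 25
Cooled Right option: -39 + 3 = -36
Cooled game: {25 | -36}
Left option = 25

25
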